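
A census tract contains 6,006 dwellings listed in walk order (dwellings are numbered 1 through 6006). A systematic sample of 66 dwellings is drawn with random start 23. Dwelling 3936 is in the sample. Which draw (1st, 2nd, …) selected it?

k = 6006/66 = 91
position = (3936 − 23)/91 + 1 = 3913/91 + 1 = 43 + 1 = 44

44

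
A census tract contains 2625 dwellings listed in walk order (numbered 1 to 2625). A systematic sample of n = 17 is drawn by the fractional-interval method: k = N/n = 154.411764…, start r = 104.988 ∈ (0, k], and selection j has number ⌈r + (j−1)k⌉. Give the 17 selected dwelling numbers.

105, 260, 414, 569, 723, 878, 1032, 1186, 1341, 1495, 1650, 1804, 1958, 2113, 2267, 2422, 2576

j=1: r + 0k = 104.988 → ⌈·⌉ = 105
j=2: r + 1k = 259.399764… → ⌈·⌉ = 260
j=3: r + 2k = 413.811529… → ⌈·⌉ = 414
j=4: r + 3k = 568.223294… → ⌈·⌉ = 569
j=5: r + 4k = 722.635058… → ⌈·⌉ = 723
j=6: r + 5k = 877.046823… → ⌈·⌉ = 878
j=7: r + 6k = 1031.458588… → ⌈·⌉ = 1032
j=8: r + 7k = 1185.870352… → ⌈·⌉ = 1186
j=9: r + 8k = 1340.282117… → ⌈·⌉ = 1341
j=10: r + 9k = 1494.693882… → ⌈·⌉ = 1495
j=11: r + 10k = 1649.105647… → ⌈·⌉ = 1650
j=12: r + 11k = 1803.517411… → ⌈·⌉ = 1804
j=13: r + 12k = 1957.929176… → ⌈·⌉ = 1958
j=14: r + 13k = 2112.340941… → ⌈·⌉ = 2113
j=15: r + 14k = 2266.752705… → ⌈·⌉ = 2267
j=16: r + 15k = 2421.164470… → ⌈·⌉ = 2422
j=17: r + 16k = 2575.576235… → ⌈·⌉ = 2576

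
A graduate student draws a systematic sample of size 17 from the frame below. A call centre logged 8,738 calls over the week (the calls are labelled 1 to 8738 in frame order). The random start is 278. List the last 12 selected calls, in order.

k = N/n = 8738/17 = 514
6th selection = 278 + 5×514 = 2848
7th: 2848 + 514 = 3362
8th: 3362 + 514 = 3876
9th: 3876 + 514 = 4390
10th: 4390 + 514 = 4904
11th: 4904 + 514 = 5418
12th: 5418 + 514 = 5932
13th: 5932 + 514 = 6446
14th: 6446 + 514 = 6960
15th: 6960 + 514 = 7474
16th: 7474 + 514 = 7988
17th: 7988 + 514 = 8502

2848, 3362, 3876, 4390, 4904, 5418, 5932, 6446, 6960, 7474, 7988, 8502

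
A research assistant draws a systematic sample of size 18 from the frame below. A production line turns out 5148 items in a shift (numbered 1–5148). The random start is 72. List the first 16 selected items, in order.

k = N/n = 5148/18 = 286
item 1: 72
item 2: 72 + 286 = 358
item 3: 358 + 286 = 644
item 4: 644 + 286 = 930
item 5: 930 + 286 = 1216
item 6: 1216 + 286 = 1502
item 7: 1502 + 286 = 1788
item 8: 1788 + 286 = 2074
item 9: 2074 + 286 = 2360
item 10: 2360 + 286 = 2646
item 11: 2646 + 286 = 2932
item 12: 2932 + 286 = 3218
item 13: 3218 + 286 = 3504
item 14: 3504 + 286 = 3790
item 15: 3790 + 286 = 4076
item 16: 4076 + 286 = 4362

72, 358, 644, 930, 1216, 1502, 1788, 2074, 2360, 2646, 2932, 3218, 3504, 3790, 4076, 4362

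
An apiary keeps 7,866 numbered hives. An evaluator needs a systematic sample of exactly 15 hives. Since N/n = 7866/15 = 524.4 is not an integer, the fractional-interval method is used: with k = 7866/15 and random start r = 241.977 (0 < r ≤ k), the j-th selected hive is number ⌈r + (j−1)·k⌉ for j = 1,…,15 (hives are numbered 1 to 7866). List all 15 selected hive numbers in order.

242, 767, 1291, 1816, 2340, 2864, 3389, 3913, 4438, 4962, 5486, 6011, 6535, 7060, 7584

j=1: r + 0k = 241.977 → ⌈·⌉ = 242
j=2: r + 1k = 766.377 → ⌈·⌉ = 767
j=3: r + 2k = 1290.777 → ⌈·⌉ = 1291
j=4: r + 3k = 1815.177 → ⌈·⌉ = 1816
j=5: r + 4k = 2339.577 → ⌈·⌉ = 2340
j=6: r + 5k = 2863.977 → ⌈·⌉ = 2864
j=7: r + 6k = 3388.377 → ⌈·⌉ = 3389
j=8: r + 7k = 3912.777 → ⌈·⌉ = 3913
j=9: r + 8k = 4437.177 → ⌈·⌉ = 4438
j=10: r + 9k = 4961.577 → ⌈·⌉ = 4962
j=11: r + 10k = 5485.977 → ⌈·⌉ = 5486
j=12: r + 11k = 6010.377 → ⌈·⌉ = 6011
j=13: r + 12k = 6534.777 → ⌈·⌉ = 6535
j=14: r + 13k = 7059.177 → ⌈·⌉ = 7060
j=15: r + 14k = 7583.577 → ⌈·⌉ = 7584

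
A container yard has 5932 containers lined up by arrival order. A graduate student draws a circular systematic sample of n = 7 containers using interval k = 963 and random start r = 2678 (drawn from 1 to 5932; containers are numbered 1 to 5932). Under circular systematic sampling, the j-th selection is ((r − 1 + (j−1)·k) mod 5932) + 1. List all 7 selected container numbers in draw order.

2678, 3641, 4604, 5567, 598, 1561, 2524

Selection 1: 2678
Selection 2: 2678 + 963 = 3641
Selection 3: 3641 + 963 = 4604
Selection 4: 4604 + 963 = 5567
Selection 5: 5567 + 963 = 6530 → 6530 − 5932 = 598
Selection 6: 598 + 963 = 1561
Selection 7: 1561 + 963 = 2524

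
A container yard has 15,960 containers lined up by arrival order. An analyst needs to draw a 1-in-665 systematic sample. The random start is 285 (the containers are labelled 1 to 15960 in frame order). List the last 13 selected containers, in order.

12th selection = 285 + 11×665 = 7600
13th: 7600 + 665 = 8265
14th: 8265 + 665 = 8930
15th: 8930 + 665 = 9595
16th: 9595 + 665 = 10260
17th: 10260 + 665 = 10925
18th: 10925 + 665 = 11590
19th: 11590 + 665 = 12255
20th: 12255 + 665 = 12920
21st: 12920 + 665 = 13585
22nd: 13585 + 665 = 14250
23rd: 14250 + 665 = 14915
24th: 14915 + 665 = 15580

7600, 8265, 8930, 9595, 10260, 10925, 11590, 12255, 12920, 13585, 14250, 14915, 15580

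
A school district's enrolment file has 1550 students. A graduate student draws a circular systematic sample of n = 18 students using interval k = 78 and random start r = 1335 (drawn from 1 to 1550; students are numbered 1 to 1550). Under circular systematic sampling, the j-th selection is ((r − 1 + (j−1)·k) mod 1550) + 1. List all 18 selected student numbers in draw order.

1335, 1413, 1491, 19, 97, 175, 253, 331, 409, 487, 565, 643, 721, 799, 877, 955, 1033, 1111

Selection 1: 1335
Selection 2: 1335 + 78 = 1413
Selection 3: 1413 + 78 = 1491
Selection 4: 1491 + 78 = 1569 → 1569 − 1550 = 19
Selection 5: 19 + 78 = 97
Selection 6: 97 + 78 = 175
Selection 7: 175 + 78 = 253
Selection 8: 253 + 78 = 331
Selection 9: 331 + 78 = 409
Selection 10: 409 + 78 = 487
Selection 11: 487 + 78 = 565
Selection 12: 565 + 78 = 643
Selection 13: 643 + 78 = 721
Selection 14: 721 + 78 = 799
Selection 15: 799 + 78 = 877
Selection 16: 877 + 78 = 955
Selection 17: 955 + 78 = 1033
Selection 18: 1033 + 78 = 1111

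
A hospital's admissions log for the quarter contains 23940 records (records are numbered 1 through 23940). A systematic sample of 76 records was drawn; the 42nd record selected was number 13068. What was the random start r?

153

k = 23940/76 = 315
r = 13068 − (42−1)×315 = 13068 − 12915 = 153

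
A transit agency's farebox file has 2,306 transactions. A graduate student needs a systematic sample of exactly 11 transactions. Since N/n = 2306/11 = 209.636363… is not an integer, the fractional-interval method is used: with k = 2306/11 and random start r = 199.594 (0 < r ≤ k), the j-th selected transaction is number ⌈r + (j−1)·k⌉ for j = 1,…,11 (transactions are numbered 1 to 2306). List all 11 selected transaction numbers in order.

j=1: r + 0k = 199.594 → ⌈·⌉ = 200
j=2: r + 1k = 409.230363… → ⌈·⌉ = 410
j=3: r + 2k = 618.866727… → ⌈·⌉ = 619
j=4: r + 3k = 828.503090… → ⌈·⌉ = 829
j=5: r + 4k = 1038.139454… → ⌈·⌉ = 1039
j=6: r + 5k = 1247.775818… → ⌈·⌉ = 1248
j=7: r + 6k = 1457.412181… → ⌈·⌉ = 1458
j=8: r + 7k = 1667.048545… → ⌈·⌉ = 1668
j=9: r + 8k = 1876.684909… → ⌈·⌉ = 1877
j=10: r + 9k = 2086.321272… → ⌈·⌉ = 2087
j=11: r + 10k = 2295.957636… → ⌈·⌉ = 2296

200, 410, 619, 829, 1039, 1248, 1458, 1668, 1877, 2087, 2296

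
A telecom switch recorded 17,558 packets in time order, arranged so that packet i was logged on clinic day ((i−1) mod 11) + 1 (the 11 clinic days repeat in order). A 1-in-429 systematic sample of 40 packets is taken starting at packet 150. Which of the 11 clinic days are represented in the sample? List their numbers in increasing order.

Consecutive selections differ by k = 429, so their clinic day numbers differ by 429 mod 11 = 0.
gcd(429, 11) = 11, so the sample visits 11/11 = 1 distinct residues mod 11.
Start 150 is clinic day 7; the clinic days hit are 7.

7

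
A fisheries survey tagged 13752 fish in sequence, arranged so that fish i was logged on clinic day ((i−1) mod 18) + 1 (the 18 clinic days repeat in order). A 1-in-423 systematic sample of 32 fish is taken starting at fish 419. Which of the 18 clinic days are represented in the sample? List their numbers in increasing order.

5, 14

Consecutive selections differ by k = 423, so their clinic day numbers differ by 423 mod 18 = 9.
gcd(423, 18) = 9, so the sample visits 18/9 = 2 distinct residues mod 18.
Start 419 is clinic day 5; the clinic days hit are 5, 14.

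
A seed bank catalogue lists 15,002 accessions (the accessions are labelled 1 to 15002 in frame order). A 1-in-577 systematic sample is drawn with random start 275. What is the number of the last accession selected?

14700

k = 577
26th selection = r + (26−1)·k = 275 + 25×577 = 275 + 14425 = 14700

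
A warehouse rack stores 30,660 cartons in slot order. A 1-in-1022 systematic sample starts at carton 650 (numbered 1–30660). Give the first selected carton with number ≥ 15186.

15980

k = 1022
Steps past start: ⌈(15186 − 650)/1022⌉ = ⌈14536/1022⌉ = 15
Selected carton: 650 + 15×1022 = 15980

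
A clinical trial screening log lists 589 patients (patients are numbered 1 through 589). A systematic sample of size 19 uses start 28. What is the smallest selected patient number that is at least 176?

183

k = 589/19 = 31
Steps past start: ⌈(176 − 28)/31⌉ = ⌈148/31⌉ = 5
Selected patient: 28 + 5×31 = 183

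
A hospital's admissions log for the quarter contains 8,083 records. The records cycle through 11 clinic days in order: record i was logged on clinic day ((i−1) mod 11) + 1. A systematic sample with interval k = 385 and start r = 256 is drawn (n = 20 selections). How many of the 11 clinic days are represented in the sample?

1

Consecutive selections differ by k = 385, so their clinic day numbers differ by 385 mod 11 = 0.
gcd(385, 11) = 11, so the sample visits 11/11 = 1 distinct residues mod 11.
Start 256 is clinic day 3; the clinic days hit are 3.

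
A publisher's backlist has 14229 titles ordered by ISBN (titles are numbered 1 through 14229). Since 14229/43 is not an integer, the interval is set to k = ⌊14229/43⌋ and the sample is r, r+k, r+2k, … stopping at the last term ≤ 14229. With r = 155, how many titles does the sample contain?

43

k = ⌊14229/43⌋ = 330
Achieved size = ⌊(14229 − 155)/330⌋ + 1 = ⌊14074/330⌋ + 1 = 42 + 1 = 43
(last selection: 155 + 42×330 = 14015 ≤ 14229; next would be 14345 > 14229)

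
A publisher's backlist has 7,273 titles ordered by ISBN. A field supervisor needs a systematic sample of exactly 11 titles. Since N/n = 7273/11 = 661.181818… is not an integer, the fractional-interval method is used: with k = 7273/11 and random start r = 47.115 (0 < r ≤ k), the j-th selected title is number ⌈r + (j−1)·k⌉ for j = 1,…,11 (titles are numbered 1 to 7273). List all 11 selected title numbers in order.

48, 709, 1370, 2031, 2692, 3354, 4015, 4676, 5337, 5998, 6659

j=1: r + 0k = 47.115 → ⌈·⌉ = 48
j=2: r + 1k = 708.296818… → ⌈·⌉ = 709
j=3: r + 2k = 1369.478636… → ⌈·⌉ = 1370
j=4: r + 3k = 2030.660454… → ⌈·⌉ = 2031
j=5: r + 4k = 2691.842272… → ⌈·⌉ = 2692
j=6: r + 5k = 3353.024090… → ⌈·⌉ = 3354
j=7: r + 6k = 4014.205909… → ⌈·⌉ = 4015
j=8: r + 7k = 4675.387727… → ⌈·⌉ = 4676
j=9: r + 8k = 5336.569545… → ⌈·⌉ = 5337
j=10: r + 9k = 5997.751363… → ⌈·⌉ = 5998
j=11: r + 10k = 6658.933181… → ⌈·⌉ = 6659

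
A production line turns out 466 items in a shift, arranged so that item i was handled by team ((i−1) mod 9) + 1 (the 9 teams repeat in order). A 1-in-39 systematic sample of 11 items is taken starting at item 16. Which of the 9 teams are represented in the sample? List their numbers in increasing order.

1, 4, 7

Consecutive selections differ by k = 39, so their team numbers differ by 39 mod 9 = 3.
gcd(39, 9) = 3, so the sample visits 9/3 = 3 distinct residues mod 9.
Start 16 is team 7; the teams hit are 1, 4, 7.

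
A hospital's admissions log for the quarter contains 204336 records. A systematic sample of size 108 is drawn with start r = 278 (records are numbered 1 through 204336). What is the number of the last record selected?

202722

k = 204336/108 = 1892
108th selection = r + (108−1)·k = 278 + 107×1892 = 278 + 202444 = 202722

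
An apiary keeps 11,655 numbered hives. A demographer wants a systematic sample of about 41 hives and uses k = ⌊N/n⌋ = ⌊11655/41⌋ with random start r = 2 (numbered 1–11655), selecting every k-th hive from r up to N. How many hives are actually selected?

42

k = ⌊11655/41⌋ = 284
Achieved size = ⌊(11655 − 2)/284⌋ + 1 = ⌊11653/284⌋ + 1 = 41 + 1 = 42
(last selection: 2 + 41×284 = 11646 ≤ 11655; next would be 11930 > 11655)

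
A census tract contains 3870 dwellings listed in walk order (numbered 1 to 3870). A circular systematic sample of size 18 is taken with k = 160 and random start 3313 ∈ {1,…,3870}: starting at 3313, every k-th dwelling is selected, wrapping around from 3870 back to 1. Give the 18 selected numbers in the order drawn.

3313, 3473, 3633, 3793, 83, 243, 403, 563, 723, 883, 1043, 1203, 1363, 1523, 1683, 1843, 2003, 2163

Selection 1: 3313
Selection 2: 3313 + 160 = 3473
Selection 3: 3473 + 160 = 3633
Selection 4: 3633 + 160 = 3793
Selection 5: 3793 + 160 = 3953 → 3953 − 3870 = 83
Selection 6: 83 + 160 = 243
Selection 7: 243 + 160 = 403
Selection 8: 403 + 160 = 563
Selection 9: 563 + 160 = 723
Selection 10: 723 + 160 = 883
Selection 11: 883 + 160 = 1043
Selection 12: 1043 + 160 = 1203
Selection 13: 1203 + 160 = 1363
Selection 14: 1363 + 160 = 1523
Selection 15: 1523 + 160 = 1683
Selection 16: 1683 + 160 = 1843
Selection 17: 1843 + 160 = 2003
Selection 18: 2003 + 160 = 2163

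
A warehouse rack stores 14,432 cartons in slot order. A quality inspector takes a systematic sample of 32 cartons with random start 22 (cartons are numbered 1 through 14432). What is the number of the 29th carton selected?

k = 14432/32 = 451
29th selection = r + (29−1)·k = 22 + 28×451 = 22 + 12628 = 12650

12650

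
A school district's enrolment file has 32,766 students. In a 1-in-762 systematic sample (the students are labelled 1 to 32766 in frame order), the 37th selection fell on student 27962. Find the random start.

530

k = 762
r = 27962 − (37−1)×762 = 27962 − 27432 = 530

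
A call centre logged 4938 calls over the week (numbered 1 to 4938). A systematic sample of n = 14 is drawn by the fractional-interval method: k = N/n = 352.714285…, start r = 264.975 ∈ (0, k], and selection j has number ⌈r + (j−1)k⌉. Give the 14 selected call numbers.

j=1: r + 0k = 264.975 → ⌈·⌉ = 265
j=2: r + 1k = 617.689285… → ⌈·⌉ = 618
j=3: r + 2k = 970.403571… → ⌈·⌉ = 971
j=4: r + 3k = 1323.117857… → ⌈·⌉ = 1324
j=5: r + 4k = 1675.832142… → ⌈·⌉ = 1676
j=6: r + 5k = 2028.546428… → ⌈·⌉ = 2029
j=7: r + 6k = 2381.260714… → ⌈·⌉ = 2382
j=8: r + 7k = 2733.975 → ⌈·⌉ = 2734
j=9: r + 8k = 3086.689285… → ⌈·⌉ = 3087
j=10: r + 9k = 3439.403571… → ⌈·⌉ = 3440
j=11: r + 10k = 3792.117857… → ⌈·⌉ = 3793
j=12: r + 11k = 4144.832142… → ⌈·⌉ = 4145
j=13: r + 12k = 4497.546428… → ⌈·⌉ = 4498
j=14: r + 13k = 4850.260714… → ⌈·⌉ = 4851

265, 618, 971, 1324, 1676, 2029, 2382, 2734, 3087, 3440, 3793, 4145, 4498, 4851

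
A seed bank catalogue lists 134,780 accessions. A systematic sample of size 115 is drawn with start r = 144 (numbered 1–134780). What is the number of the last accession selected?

k = 134780/115 = 1172
115th selection = r + (115−1)·k = 144 + 114×1172 = 144 + 133608 = 133752

133752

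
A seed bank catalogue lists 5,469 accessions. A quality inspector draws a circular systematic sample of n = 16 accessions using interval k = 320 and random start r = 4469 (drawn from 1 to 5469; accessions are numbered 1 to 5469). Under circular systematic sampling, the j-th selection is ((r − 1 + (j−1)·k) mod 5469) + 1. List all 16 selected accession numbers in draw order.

Selection 1: 4469
Selection 2: 4469 + 320 = 4789
Selection 3: 4789 + 320 = 5109
Selection 4: 5109 + 320 = 5429
Selection 5: 5429 + 320 = 5749 → 5749 − 5469 = 280
Selection 6: 280 + 320 = 600
Selection 7: 600 + 320 = 920
Selection 8: 920 + 320 = 1240
Selection 9: 1240 + 320 = 1560
Selection 10: 1560 + 320 = 1880
Selection 11: 1880 + 320 = 2200
Selection 12: 2200 + 320 = 2520
Selection 13: 2520 + 320 = 2840
Selection 14: 2840 + 320 = 3160
Selection 15: 3160 + 320 = 3480
Selection 16: 3480 + 320 = 3800

4469, 4789, 5109, 5429, 280, 600, 920, 1240, 1560, 1880, 2200, 2520, 2840, 3160, 3480, 3800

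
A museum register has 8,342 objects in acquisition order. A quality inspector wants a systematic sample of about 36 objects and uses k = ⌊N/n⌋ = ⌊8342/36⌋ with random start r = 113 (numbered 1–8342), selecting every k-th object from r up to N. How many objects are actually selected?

36

k = ⌊8342/36⌋ = 231
Achieved size = ⌊(8342 − 113)/231⌋ + 1 = ⌊8229/231⌋ + 1 = 35 + 1 = 36
(last selection: 113 + 35×231 = 8198 ≤ 8342; next would be 8429 > 8342)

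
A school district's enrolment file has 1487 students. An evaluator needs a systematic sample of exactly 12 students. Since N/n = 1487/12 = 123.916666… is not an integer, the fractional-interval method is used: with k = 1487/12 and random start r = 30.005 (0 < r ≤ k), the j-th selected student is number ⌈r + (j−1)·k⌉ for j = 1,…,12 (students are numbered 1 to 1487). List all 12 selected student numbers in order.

j=1: r + 0k = 30.005 → ⌈·⌉ = 31
j=2: r + 1k = 153.921666… → ⌈·⌉ = 154
j=3: r + 2k = 277.838333… → ⌈·⌉ = 278
j=4: r + 3k = 401.755 → ⌈·⌉ = 402
j=5: r + 4k = 525.671666… → ⌈·⌉ = 526
j=6: r + 5k = 649.588333… → ⌈·⌉ = 650
j=7: r + 6k = 773.505 → ⌈·⌉ = 774
j=8: r + 7k = 897.421666… → ⌈·⌉ = 898
j=9: r + 8k = 1021.338333… → ⌈·⌉ = 1022
j=10: r + 9k = 1145.255 → ⌈·⌉ = 1146
j=11: r + 10k = 1269.171666… → ⌈·⌉ = 1270
j=12: r + 11k = 1393.088333… → ⌈·⌉ = 1394

31, 154, 278, 402, 526, 650, 774, 898, 1022, 1146, 1270, 1394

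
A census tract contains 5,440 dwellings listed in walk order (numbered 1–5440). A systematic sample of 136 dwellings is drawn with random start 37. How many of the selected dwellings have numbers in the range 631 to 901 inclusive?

k = 5440/136 = 40
First selection ≥ 631: 37 + ⌈(631−37)/40⌉·40 = 37 + 15×40 = 637
Last selection ≤ 901: 37 + ⌊(901−37)/40⌋·40 = 37 + 21×40 = 877
Count = 21 − 15 + 1 = 7

7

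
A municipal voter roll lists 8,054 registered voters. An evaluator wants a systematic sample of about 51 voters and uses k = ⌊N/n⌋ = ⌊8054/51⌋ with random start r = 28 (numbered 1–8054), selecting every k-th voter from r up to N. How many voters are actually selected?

52

k = ⌊8054/51⌋ = 157
Achieved size = ⌊(8054 − 28)/157⌋ + 1 = ⌊8026/157⌋ + 1 = 51 + 1 = 52
(last selection: 28 + 51×157 = 8035 ≤ 8054; next would be 8192 > 8054)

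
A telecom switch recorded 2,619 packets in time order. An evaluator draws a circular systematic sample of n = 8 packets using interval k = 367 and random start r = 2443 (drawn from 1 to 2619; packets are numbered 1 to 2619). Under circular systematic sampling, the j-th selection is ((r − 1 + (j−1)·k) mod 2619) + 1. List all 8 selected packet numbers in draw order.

Selection 1: 2443
Selection 2: 2443 + 367 = 2810 → 2810 − 2619 = 191
Selection 3: 191 + 367 = 558
Selection 4: 558 + 367 = 925
Selection 5: 925 + 367 = 1292
Selection 6: 1292 + 367 = 1659
Selection 7: 1659 + 367 = 2026
Selection 8: 2026 + 367 = 2393

2443, 191, 558, 925, 1292, 1659, 2026, 2393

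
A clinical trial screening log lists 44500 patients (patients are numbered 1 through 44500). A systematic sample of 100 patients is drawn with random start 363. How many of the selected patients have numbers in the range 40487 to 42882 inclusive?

k = 44500/100 = 445
First selection ≥ 40487: 363 + ⌈(40487−363)/445⌉·445 = 363 + 91×445 = 40858
Last selection ≤ 42882: 363 + ⌊(42882−363)/445⌋·445 = 363 + 95×445 = 42638
Count = 95 − 91 + 1 = 5

5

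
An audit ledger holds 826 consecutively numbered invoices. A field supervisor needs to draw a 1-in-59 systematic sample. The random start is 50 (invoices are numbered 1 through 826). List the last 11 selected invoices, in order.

227, 286, 345, 404, 463, 522, 581, 640, 699, 758, 817

4th selection = 50 + 3×59 = 227
5th: 227 + 59 = 286
6th: 286 + 59 = 345
7th: 345 + 59 = 404
8th: 404 + 59 = 463
9th: 463 + 59 = 522
10th: 522 + 59 = 581
11th: 581 + 59 = 640
12th: 640 + 59 = 699
13th: 699 + 59 = 758
14th: 758 + 59 = 817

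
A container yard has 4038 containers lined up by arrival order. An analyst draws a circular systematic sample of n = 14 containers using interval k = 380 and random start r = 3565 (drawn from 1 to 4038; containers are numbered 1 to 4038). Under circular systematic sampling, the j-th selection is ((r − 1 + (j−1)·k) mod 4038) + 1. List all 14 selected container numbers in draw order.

Selection 1: 3565
Selection 2: 3565 + 380 = 3945
Selection 3: 3945 + 380 = 4325 → 4325 − 4038 = 287
Selection 4: 287 + 380 = 667
Selection 5: 667 + 380 = 1047
Selection 6: 1047 + 380 = 1427
Selection 7: 1427 + 380 = 1807
Selection 8: 1807 + 380 = 2187
Selection 9: 2187 + 380 = 2567
Selection 10: 2567 + 380 = 2947
Selection 11: 2947 + 380 = 3327
Selection 12: 3327 + 380 = 3707
Selection 13: 3707 + 380 = 4087 → 4087 − 4038 = 49
Selection 14: 49 + 380 = 429

3565, 3945, 287, 667, 1047, 1427, 1807, 2187, 2567, 2947, 3327, 3707, 49, 429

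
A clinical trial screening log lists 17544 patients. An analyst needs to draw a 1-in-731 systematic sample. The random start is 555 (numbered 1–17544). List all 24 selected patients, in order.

555, 1286, 2017, 2748, 3479, 4210, 4941, 5672, 6403, 7134, 7865, 8596, 9327, 10058, 10789, 11520, 12251, 12982, 13713, 14444, 15175, 15906, 16637, 17368

patient 1: 555
patient 2: 555 + 731 = 1286
patient 3: 1286 + 731 = 2017
patient 4: 2017 + 731 = 2748
patient 5: 2748 + 731 = 3479
patient 6: 3479 + 731 = 4210
patient 7: 4210 + 731 = 4941
patient 8: 4941 + 731 = 5672
patient 9: 5672 + 731 = 6403
patient 10: 6403 + 731 = 7134
patient 11: 7134 + 731 = 7865
patient 12: 7865 + 731 = 8596
patient 13: 8596 + 731 = 9327
patient 14: 9327 + 731 = 10058
patient 15: 10058 + 731 = 10789
patient 16: 10789 + 731 = 11520
patient 17: 11520 + 731 = 12251
patient 18: 12251 + 731 = 12982
patient 19: 12982 + 731 = 13713
patient 20: 13713 + 731 = 14444
patient 21: 14444 + 731 = 15175
patient 22: 15175 + 731 = 15906
patient 23: 15906 + 731 = 16637
patient 24: 16637 + 731 = 17368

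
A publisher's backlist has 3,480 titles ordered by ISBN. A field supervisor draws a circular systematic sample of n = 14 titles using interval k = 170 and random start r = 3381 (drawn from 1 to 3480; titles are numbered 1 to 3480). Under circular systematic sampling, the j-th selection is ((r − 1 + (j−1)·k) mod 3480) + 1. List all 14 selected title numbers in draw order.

3381, 71, 241, 411, 581, 751, 921, 1091, 1261, 1431, 1601, 1771, 1941, 2111

Selection 1: 3381
Selection 2: 3381 + 170 = 3551 → 3551 − 3480 = 71
Selection 3: 71 + 170 = 241
Selection 4: 241 + 170 = 411
Selection 5: 411 + 170 = 581
Selection 6: 581 + 170 = 751
Selection 7: 751 + 170 = 921
Selection 8: 921 + 170 = 1091
Selection 9: 1091 + 170 = 1261
Selection 10: 1261 + 170 = 1431
Selection 11: 1431 + 170 = 1601
Selection 12: 1601 + 170 = 1771
Selection 13: 1771 + 170 = 1941
Selection 14: 1941 + 170 = 2111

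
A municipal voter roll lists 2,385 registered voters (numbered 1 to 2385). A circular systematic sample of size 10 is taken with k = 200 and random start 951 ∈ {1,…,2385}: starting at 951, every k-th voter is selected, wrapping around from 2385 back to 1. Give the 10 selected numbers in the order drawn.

Selection 1: 951
Selection 2: 951 + 200 = 1151
Selection 3: 1151 + 200 = 1351
Selection 4: 1351 + 200 = 1551
Selection 5: 1551 + 200 = 1751
Selection 6: 1751 + 200 = 1951
Selection 7: 1951 + 200 = 2151
Selection 8: 2151 + 200 = 2351
Selection 9: 2351 + 200 = 2551 → 2551 − 2385 = 166
Selection 10: 166 + 200 = 366

951, 1151, 1351, 1551, 1751, 1951, 2151, 2351, 166, 366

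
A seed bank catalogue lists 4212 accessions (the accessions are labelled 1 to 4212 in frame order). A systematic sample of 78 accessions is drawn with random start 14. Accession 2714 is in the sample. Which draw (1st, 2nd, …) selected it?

k = 4212/78 = 54
position = (2714 − 14)/54 + 1 = 2700/54 + 1 = 50 + 1 = 51

51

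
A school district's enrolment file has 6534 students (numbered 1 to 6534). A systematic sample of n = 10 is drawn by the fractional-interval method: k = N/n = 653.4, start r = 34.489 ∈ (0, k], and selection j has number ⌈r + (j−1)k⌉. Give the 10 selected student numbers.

j=1: r + 0k = 34.489 → ⌈·⌉ = 35
j=2: r + 1k = 687.889 → ⌈·⌉ = 688
j=3: r + 2k = 1341.289 → ⌈·⌉ = 1342
j=4: r + 3k = 1994.689 → ⌈·⌉ = 1995
j=5: r + 4k = 2648.089 → ⌈·⌉ = 2649
j=6: r + 5k = 3301.489 → ⌈·⌉ = 3302
j=7: r + 6k = 3954.889 → ⌈·⌉ = 3955
j=8: r + 7k = 4608.289 → ⌈·⌉ = 4609
j=9: r + 8k = 5261.689 → ⌈·⌉ = 5262
j=10: r + 9k = 5915.089 → ⌈·⌉ = 5916

35, 688, 1342, 1995, 2649, 3302, 3955, 4609, 5262, 5916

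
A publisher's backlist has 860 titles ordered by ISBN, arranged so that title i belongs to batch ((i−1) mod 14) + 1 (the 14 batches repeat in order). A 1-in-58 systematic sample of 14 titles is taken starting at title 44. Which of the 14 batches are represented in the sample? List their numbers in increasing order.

2, 4, 6, 8, 10, 12, 14

Consecutive selections differ by k = 58, so their batch numbers differ by 58 mod 14 = 2.
gcd(58, 14) = 2, so the sample visits 14/2 = 7 distinct residues mod 14.
Start 44 is batch 2; the batches hit are 2, 4, 6, 8, 10, 12, 14.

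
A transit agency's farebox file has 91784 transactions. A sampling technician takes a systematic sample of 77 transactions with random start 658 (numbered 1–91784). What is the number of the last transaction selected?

k = 91784/77 = 1192
77th selection = r + (77−1)·k = 658 + 76×1192 = 658 + 90592 = 91250

91250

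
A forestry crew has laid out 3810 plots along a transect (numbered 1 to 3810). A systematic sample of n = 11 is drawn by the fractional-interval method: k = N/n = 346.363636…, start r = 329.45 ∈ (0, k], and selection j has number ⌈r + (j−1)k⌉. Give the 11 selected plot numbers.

j=1: r + 0k = 329.45 → ⌈·⌉ = 330
j=2: r + 1k = 675.813636… → ⌈·⌉ = 676
j=3: r + 2k = 1022.177272… → ⌈·⌉ = 1023
j=4: r + 3k = 1368.540909… → ⌈·⌉ = 1369
j=5: r + 4k = 1714.904545… → ⌈·⌉ = 1715
j=6: r + 5k = 2061.268181… → ⌈·⌉ = 2062
j=7: r + 6k = 2407.631818… → ⌈·⌉ = 2408
j=8: r + 7k = 2753.995454… → ⌈·⌉ = 2754
j=9: r + 8k = 3100.359090… → ⌈·⌉ = 3101
j=10: r + 9k = 3446.722727… → ⌈·⌉ = 3447
j=11: r + 10k = 3793.086363… → ⌈·⌉ = 3794

330, 676, 1023, 1369, 1715, 2062, 2408, 2754, 3101, 3447, 3794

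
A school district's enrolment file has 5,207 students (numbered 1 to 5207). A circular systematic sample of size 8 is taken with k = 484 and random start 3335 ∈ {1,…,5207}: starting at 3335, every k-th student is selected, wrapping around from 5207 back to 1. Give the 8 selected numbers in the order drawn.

3335, 3819, 4303, 4787, 64, 548, 1032, 1516

Selection 1: 3335
Selection 2: 3335 + 484 = 3819
Selection 3: 3819 + 484 = 4303
Selection 4: 4303 + 484 = 4787
Selection 5: 4787 + 484 = 5271 → 5271 − 5207 = 64
Selection 6: 64 + 484 = 548
Selection 7: 548 + 484 = 1032
Selection 8: 1032 + 484 = 1516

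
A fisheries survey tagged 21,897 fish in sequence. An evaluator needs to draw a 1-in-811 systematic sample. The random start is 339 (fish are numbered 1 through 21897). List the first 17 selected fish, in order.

fish 1: 339
fish 2: 339 + 811 = 1150
fish 3: 1150 + 811 = 1961
fish 4: 1961 + 811 = 2772
fish 5: 2772 + 811 = 3583
fish 6: 3583 + 811 = 4394
fish 7: 4394 + 811 = 5205
fish 8: 5205 + 811 = 6016
fish 9: 6016 + 811 = 6827
fish 10: 6827 + 811 = 7638
fish 11: 7638 + 811 = 8449
fish 12: 8449 + 811 = 9260
fish 13: 9260 + 811 = 10071
fish 14: 10071 + 811 = 10882
fish 15: 10882 + 811 = 11693
fish 16: 11693 + 811 = 12504
fish 17: 12504 + 811 = 13315

339, 1150, 1961, 2772, 3583, 4394, 5205, 6016, 6827, 7638, 8449, 9260, 10071, 10882, 11693, 12504, 13315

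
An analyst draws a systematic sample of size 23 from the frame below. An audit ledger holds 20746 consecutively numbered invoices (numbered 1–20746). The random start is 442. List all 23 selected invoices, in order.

k = N/n = 20746/23 = 902
invoice 1: 442
invoice 2: 442 + 902 = 1344
invoice 3: 1344 + 902 = 2246
invoice 4: 2246 + 902 = 3148
invoice 5: 3148 + 902 = 4050
invoice 6: 4050 + 902 = 4952
invoice 7: 4952 + 902 = 5854
invoice 8: 5854 + 902 = 6756
invoice 9: 6756 + 902 = 7658
invoice 10: 7658 + 902 = 8560
invoice 11: 8560 + 902 = 9462
invoice 12: 9462 + 902 = 10364
invoice 13: 10364 + 902 = 11266
invoice 14: 11266 + 902 = 12168
invoice 15: 12168 + 902 = 13070
invoice 16: 13070 + 902 = 13972
invoice 17: 13972 + 902 = 14874
invoice 18: 14874 + 902 = 15776
invoice 19: 15776 + 902 = 16678
invoice 20: 16678 + 902 = 17580
invoice 21: 17580 + 902 = 18482
invoice 22: 18482 + 902 = 19384
invoice 23: 19384 + 902 = 20286

442, 1344, 2246, 3148, 4050, 4952, 5854, 6756, 7658, 8560, 9462, 10364, 11266, 12168, 13070, 13972, 14874, 15776, 16678, 17580, 18482, 19384, 20286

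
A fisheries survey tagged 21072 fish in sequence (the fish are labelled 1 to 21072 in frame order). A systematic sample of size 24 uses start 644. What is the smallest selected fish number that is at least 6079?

k = 21072/24 = 878
Steps past start: ⌈(6079 − 644)/878⌉ = ⌈5435/878⌉ = 7
Selected fish: 644 + 7×878 = 6790

6790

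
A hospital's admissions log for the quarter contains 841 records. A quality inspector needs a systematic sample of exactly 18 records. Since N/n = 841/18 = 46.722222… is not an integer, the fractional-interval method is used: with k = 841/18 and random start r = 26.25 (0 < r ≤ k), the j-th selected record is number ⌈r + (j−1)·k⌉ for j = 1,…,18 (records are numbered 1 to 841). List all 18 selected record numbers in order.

27, 73, 120, 167, 214, 260, 307, 354, 401, 447, 494, 541, 587, 634, 681, 728, 774, 821

j=1: r + 0k = 26.25 → ⌈·⌉ = 27
j=2: r + 1k = 72.972222… → ⌈·⌉ = 73
j=3: r + 2k = 119.694444… → ⌈·⌉ = 120
j=4: r + 3k = 166.416666… → ⌈·⌉ = 167
j=5: r + 4k = 213.138888… → ⌈·⌉ = 214
j=6: r + 5k = 259.861111… → ⌈·⌉ = 260
j=7: r + 6k = 306.583333… → ⌈·⌉ = 307
j=8: r + 7k = 353.305555… → ⌈·⌉ = 354
j=9: r + 8k = 400.027777… → ⌈·⌉ = 401
j=10: r + 9k = 446.75 → ⌈·⌉ = 447
j=11: r + 10k = 493.472222… → ⌈·⌉ = 494
j=12: r + 11k = 540.194444… → ⌈·⌉ = 541
j=13: r + 12k = 586.916666… → ⌈·⌉ = 587
j=14: r + 13k = 633.638888… → ⌈·⌉ = 634
j=15: r + 14k = 680.361111… → ⌈·⌉ = 681
j=16: r + 15k = 727.083333… → ⌈·⌉ = 728
j=17: r + 16k = 773.805555… → ⌈·⌉ = 774
j=18: r + 17k = 820.527777… → ⌈·⌉ = 821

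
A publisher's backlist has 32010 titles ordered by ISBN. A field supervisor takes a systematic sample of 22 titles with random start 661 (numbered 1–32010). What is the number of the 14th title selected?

19576

k = 32010/22 = 1455
14th selection = r + (14−1)·k = 661 + 13×1455 = 661 + 18915 = 19576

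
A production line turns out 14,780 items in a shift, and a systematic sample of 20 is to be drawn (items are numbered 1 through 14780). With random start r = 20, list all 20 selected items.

k = N/n = 14780/20 = 739
item 1: 20
item 2: 20 + 739 = 759
item 3: 759 + 739 = 1498
item 4: 1498 + 739 = 2237
item 5: 2237 + 739 = 2976
item 6: 2976 + 739 = 3715
item 7: 3715 + 739 = 4454
item 8: 4454 + 739 = 5193
item 9: 5193 + 739 = 5932
item 10: 5932 + 739 = 6671
item 11: 6671 + 739 = 7410
item 12: 7410 + 739 = 8149
item 13: 8149 + 739 = 8888
item 14: 8888 + 739 = 9627
item 15: 9627 + 739 = 10366
item 16: 10366 + 739 = 11105
item 17: 11105 + 739 = 11844
item 18: 11844 + 739 = 12583
item 19: 12583 + 739 = 13322
item 20: 13322 + 739 = 14061

20, 759, 1498, 2237, 2976, 3715, 4454, 5193, 5932, 6671, 7410, 8149, 8888, 9627, 10366, 11105, 11844, 12583, 13322, 14061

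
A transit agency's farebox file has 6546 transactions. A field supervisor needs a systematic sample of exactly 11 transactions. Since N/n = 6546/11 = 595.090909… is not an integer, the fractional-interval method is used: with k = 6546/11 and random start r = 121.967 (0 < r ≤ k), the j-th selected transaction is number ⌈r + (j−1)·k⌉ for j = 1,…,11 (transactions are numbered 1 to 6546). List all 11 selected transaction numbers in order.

j=1: r + 0k = 121.967 → ⌈·⌉ = 122
j=2: r + 1k = 717.057909… → ⌈·⌉ = 718
j=3: r + 2k = 1312.148818… → ⌈·⌉ = 1313
j=4: r + 3k = 1907.239727… → ⌈·⌉ = 1908
j=5: r + 4k = 2502.330636… → ⌈·⌉ = 2503
j=6: r + 5k = 3097.421545… → ⌈·⌉ = 3098
j=7: r + 6k = 3692.512454… → ⌈·⌉ = 3693
j=8: r + 7k = 4287.603363… → ⌈·⌉ = 4288
j=9: r + 8k = 4882.694272… → ⌈·⌉ = 4883
j=10: r + 9k = 5477.785181… → ⌈·⌉ = 5478
j=11: r + 10k = 6072.876090… → ⌈·⌉ = 6073

122, 718, 1313, 1908, 2503, 3098, 3693, 4288, 4883, 5478, 6073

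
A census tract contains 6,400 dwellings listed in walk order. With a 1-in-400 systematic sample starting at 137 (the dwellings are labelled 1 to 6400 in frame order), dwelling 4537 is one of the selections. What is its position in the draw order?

12

k = 400
position = (4537 − 137)/400 + 1 = 4400/400 + 1 = 11 + 1 = 12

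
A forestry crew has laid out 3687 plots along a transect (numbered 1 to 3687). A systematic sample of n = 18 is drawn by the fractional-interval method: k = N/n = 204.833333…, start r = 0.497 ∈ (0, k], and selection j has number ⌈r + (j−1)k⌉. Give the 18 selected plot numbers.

j=1: r + 0k = 0.497 → ⌈·⌉ = 1
j=2: r + 1k = 205.330333… → ⌈·⌉ = 206
j=3: r + 2k = 410.163666… → ⌈·⌉ = 411
j=4: r + 3k = 614.997 → ⌈·⌉ = 615
j=5: r + 4k = 819.830333… → ⌈·⌉ = 820
j=6: r + 5k = 1024.663666… → ⌈·⌉ = 1025
j=7: r + 6k = 1229.497 → ⌈·⌉ = 1230
j=8: r + 7k = 1434.330333… → ⌈·⌉ = 1435
j=9: r + 8k = 1639.163666… → ⌈·⌉ = 1640
j=10: r + 9k = 1843.997 → ⌈·⌉ = 1844
j=11: r + 10k = 2048.830333… → ⌈·⌉ = 2049
j=12: r + 11k = 2253.663666… → ⌈·⌉ = 2254
j=13: r + 12k = 2458.497 → ⌈·⌉ = 2459
j=14: r + 13k = 2663.330333… → ⌈·⌉ = 2664
j=15: r + 14k = 2868.163666… → ⌈·⌉ = 2869
j=16: r + 15k = 3072.997 → ⌈·⌉ = 3073
j=17: r + 16k = 3277.830333… → ⌈·⌉ = 3278
j=18: r + 17k = 3482.663666… → ⌈·⌉ = 3483

1, 206, 411, 615, 820, 1025, 1230, 1435, 1640, 1844, 2049, 2254, 2459, 2664, 2869, 3073, 3278, 3483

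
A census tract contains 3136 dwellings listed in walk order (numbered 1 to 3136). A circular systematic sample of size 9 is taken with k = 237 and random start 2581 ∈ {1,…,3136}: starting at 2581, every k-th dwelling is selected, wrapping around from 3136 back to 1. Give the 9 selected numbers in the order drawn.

2581, 2818, 3055, 156, 393, 630, 867, 1104, 1341

Selection 1: 2581
Selection 2: 2581 + 237 = 2818
Selection 3: 2818 + 237 = 3055
Selection 4: 3055 + 237 = 3292 → 3292 − 3136 = 156
Selection 5: 156 + 237 = 393
Selection 6: 393 + 237 = 630
Selection 7: 630 + 237 = 867
Selection 8: 867 + 237 = 1104
Selection 9: 1104 + 237 = 1341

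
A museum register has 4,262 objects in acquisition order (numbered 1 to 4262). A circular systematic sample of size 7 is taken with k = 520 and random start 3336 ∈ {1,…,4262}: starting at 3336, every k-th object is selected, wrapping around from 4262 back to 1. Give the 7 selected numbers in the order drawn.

3336, 3856, 114, 634, 1154, 1674, 2194

Selection 1: 3336
Selection 2: 3336 + 520 = 3856
Selection 3: 3856 + 520 = 4376 → 4376 − 4262 = 114
Selection 4: 114 + 520 = 634
Selection 5: 634 + 520 = 1154
Selection 6: 1154 + 520 = 1674
Selection 7: 1674 + 520 = 2194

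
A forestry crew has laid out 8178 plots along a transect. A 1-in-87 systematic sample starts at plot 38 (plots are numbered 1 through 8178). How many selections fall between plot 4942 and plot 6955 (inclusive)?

k = 87
First selection ≥ 4942: 38 + ⌈(4942−38)/87⌉·87 = 38 + 57×87 = 4997
Last selection ≤ 6955: 38 + ⌊(6955−38)/87⌋·87 = 38 + 79×87 = 6911
Count = 79 − 57 + 1 = 23

23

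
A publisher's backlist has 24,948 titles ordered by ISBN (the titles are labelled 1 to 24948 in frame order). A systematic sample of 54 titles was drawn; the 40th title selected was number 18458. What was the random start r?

k = 24948/54 = 462
r = 18458 − (40−1)×462 = 18458 − 18018 = 440

440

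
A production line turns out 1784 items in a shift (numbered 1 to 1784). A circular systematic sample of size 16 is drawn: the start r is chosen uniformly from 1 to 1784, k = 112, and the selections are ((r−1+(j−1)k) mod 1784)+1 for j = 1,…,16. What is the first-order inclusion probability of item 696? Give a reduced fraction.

2/223

For each position j, as r ranges over 1…1784 the j-th selection hits every item exactly once, so item 696 is selected for exactly 16 of the 1784 starts.
Inclusion probability = 16/1784 = 2/223.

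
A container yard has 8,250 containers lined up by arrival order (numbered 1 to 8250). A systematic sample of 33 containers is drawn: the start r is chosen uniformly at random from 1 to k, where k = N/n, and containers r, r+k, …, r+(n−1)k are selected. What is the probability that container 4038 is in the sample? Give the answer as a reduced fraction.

1/250

k = 8250/33 = 250.
Container 4038 is selected iff r ≡ 4038 (mod 250); exactly one such r in {1,…,250}.
Inclusion probability = 1/250.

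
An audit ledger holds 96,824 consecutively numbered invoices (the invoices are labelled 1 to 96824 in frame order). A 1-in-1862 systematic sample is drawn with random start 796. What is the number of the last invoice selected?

95758

k = 1862
52nd selection = r + (52−1)·k = 796 + 51×1862 = 796 + 94962 = 95758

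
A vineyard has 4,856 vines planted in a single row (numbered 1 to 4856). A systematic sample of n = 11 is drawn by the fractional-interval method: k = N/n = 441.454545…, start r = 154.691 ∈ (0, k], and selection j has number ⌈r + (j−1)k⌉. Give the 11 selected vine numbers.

j=1: r + 0k = 154.691 → ⌈·⌉ = 155
j=2: r + 1k = 596.145545… → ⌈·⌉ = 597
j=3: r + 2k = 1037.600090… → ⌈·⌉ = 1038
j=4: r + 3k = 1479.054636… → ⌈·⌉ = 1480
j=5: r + 4k = 1920.509181… → ⌈·⌉ = 1921
j=6: r + 5k = 2361.963727… → ⌈·⌉ = 2362
j=7: r + 6k = 2803.418272… → ⌈·⌉ = 2804
j=8: r + 7k = 3244.872818… → ⌈·⌉ = 3245
j=9: r + 8k = 3686.327363… → ⌈·⌉ = 3687
j=10: r + 9k = 4127.781909… → ⌈·⌉ = 4128
j=11: r + 10k = 4569.236454… → ⌈·⌉ = 4570

155, 597, 1038, 1480, 1921, 2362, 2804, 3245, 3687, 4128, 4570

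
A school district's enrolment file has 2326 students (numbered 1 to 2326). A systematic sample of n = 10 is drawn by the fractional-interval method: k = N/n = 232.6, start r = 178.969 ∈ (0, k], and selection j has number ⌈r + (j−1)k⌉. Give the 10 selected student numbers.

j=1: r + 0k = 178.969 → ⌈·⌉ = 179
j=2: r + 1k = 411.569 → ⌈·⌉ = 412
j=3: r + 2k = 644.169 → ⌈·⌉ = 645
j=4: r + 3k = 876.769 → ⌈·⌉ = 877
j=5: r + 4k = 1109.369 → ⌈·⌉ = 1110
j=6: r + 5k = 1341.969 → ⌈·⌉ = 1342
j=7: r + 6k = 1574.569 → ⌈·⌉ = 1575
j=8: r + 7k = 1807.169 → ⌈·⌉ = 1808
j=9: r + 8k = 2039.769 → ⌈·⌉ = 2040
j=10: r + 9k = 2272.369 → ⌈·⌉ = 2273

179, 412, 645, 877, 1110, 1342, 1575, 1808, 2040, 2273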